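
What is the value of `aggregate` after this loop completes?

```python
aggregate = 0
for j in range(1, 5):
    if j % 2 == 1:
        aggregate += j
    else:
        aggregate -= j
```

Add odd, subtract even
`aggregate` takes the values: 0 → 1 → -1 → 2 → -2

Answer: -2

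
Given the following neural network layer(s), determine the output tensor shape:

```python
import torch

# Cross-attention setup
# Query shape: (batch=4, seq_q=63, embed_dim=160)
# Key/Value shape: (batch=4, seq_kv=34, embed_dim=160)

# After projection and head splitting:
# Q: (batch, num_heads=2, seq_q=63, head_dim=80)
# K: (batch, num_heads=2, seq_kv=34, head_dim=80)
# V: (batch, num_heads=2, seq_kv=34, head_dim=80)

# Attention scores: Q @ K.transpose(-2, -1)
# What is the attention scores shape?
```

Input: (4, 63, 160) -> Output: (4, 2, 63, 34)

Answer: (4, 2, 63, 34)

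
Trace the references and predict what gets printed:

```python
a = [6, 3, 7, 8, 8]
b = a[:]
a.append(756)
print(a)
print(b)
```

Key concept: slice [:] creates copy.
Step by step:
`a = [6, 3, 7, 8, 8]` → a = [6, 3, 7, 8, 8]
`b = a[:]` → b = [6, 3, 7, 8, 8]
`a.append(756)` → a = [6, 3, 7, 8, 8, 756]
`print(a)` → prints [6, 3, 7, 8, 8, 756]
`print(b)` → prints [6, 3, 7, 8, 8]

Answer:
[6, 3, 7, 8, 8, 756]
[6, 3, 7, 8, 8]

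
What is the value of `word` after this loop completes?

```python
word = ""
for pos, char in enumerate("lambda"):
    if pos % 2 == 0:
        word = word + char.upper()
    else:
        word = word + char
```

Uppercase even positions in 'lambda'
`word` takes the values: "" → "L" → "La" → "LaM" → "LaMb" → "LaMbD" → "LaMbDa"

Answer: "LaMbDa"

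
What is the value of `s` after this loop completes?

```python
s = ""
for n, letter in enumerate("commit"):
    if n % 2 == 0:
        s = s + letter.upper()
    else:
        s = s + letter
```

Uppercase even positions in 'commit'
`s` takes the values: "" → "C" → "Co" → "CoM" → "CoMm" → "CoMmI" → "CoMmIt"

Answer: "CoMmIt"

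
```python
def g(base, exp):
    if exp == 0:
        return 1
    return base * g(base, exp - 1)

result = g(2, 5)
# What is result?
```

g(2, 5) = 2 * 2 * 2 * 2 * 2 = 32

Answer: 32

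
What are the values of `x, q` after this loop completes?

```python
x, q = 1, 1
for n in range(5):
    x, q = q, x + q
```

Fibonacci: after 5 iterations
`x, q` takes the values: (1, 1) → (1, 2) → (2, 3) → (3, 5) → (5, 8) → (8, 13)

Answer: 8, 13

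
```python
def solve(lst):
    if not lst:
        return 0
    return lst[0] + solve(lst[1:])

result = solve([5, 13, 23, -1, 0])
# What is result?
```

5 + 13 + 23 + (-1) + 0 + 0 = 40

Answer: 40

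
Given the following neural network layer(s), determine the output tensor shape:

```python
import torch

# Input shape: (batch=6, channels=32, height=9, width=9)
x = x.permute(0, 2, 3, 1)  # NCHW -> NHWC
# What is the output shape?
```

Input: (6, 32, 9, 9) -> Output: (6, 9, 9, 32)

Answer: (6, 9, 9, 32)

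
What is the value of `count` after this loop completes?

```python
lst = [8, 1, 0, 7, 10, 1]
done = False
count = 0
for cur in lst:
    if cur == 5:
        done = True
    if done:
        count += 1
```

Count elements after first 5 in [8, 1, 0, 7, 10, 1]
`count` takes the values: 0

Answer: 0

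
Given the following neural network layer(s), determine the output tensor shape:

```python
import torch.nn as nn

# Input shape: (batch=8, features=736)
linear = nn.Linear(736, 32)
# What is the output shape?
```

Input: (8, 736) -> Output: (8, 32)

Answer: (8, 32)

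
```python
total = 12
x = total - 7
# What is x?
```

Trace:
`total = 12` → total = 12
`x = total - 7` → x = 5
So x = 5

Answer: 5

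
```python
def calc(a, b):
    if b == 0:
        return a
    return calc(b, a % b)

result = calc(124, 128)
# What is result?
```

calc(124, 128) -> calc(128, 124) -> calc(124, 4) -> calc(4, 0) -> 4

Answer: 4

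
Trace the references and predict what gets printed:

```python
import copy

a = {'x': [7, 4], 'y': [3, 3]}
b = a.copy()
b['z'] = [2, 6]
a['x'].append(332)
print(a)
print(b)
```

Key concept: shallow copy of dict with mutable values.
Step by step:
`a = {'x': [7, 4], 'y': [3, 3]}` → a = {'x': [7, 4], 'y': [3, 3]}
`b = a.copy()` → b = {'x': [7, 4], 'y': [3, 3]}
`b['z'] = [2, 6]` → b = {'x': [7, 4], 'y': [3, 3], 'z': [2, 6]}
`a['x'].append(332)` → a = {'x': [7, 4, 332], 'y': [3, 3]}; b = {'x': [7, 4, 332], 'y': [3, 3], 'z': [2, 6]}
`print(a)` → prints {'x': [7, 4, 332], 'y': [3, 3]}
`print(b)` → prints {'x': [7, 4, 332], 'y': [3, 3], 'z': [2, 6]}

Answer:
{'x': [7, 4, 332], 'y': [3, 3]}
{'x': [7, 4, 332], 'y': [3, 3], 'z': [2, 6]}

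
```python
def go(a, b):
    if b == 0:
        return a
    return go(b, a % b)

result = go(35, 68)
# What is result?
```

go(35, 68) -> go(68, 35) -> go(35, 33) -> go(33, 2) -> go(2, 1) -> go(1, 0) -> 1

Answer: 1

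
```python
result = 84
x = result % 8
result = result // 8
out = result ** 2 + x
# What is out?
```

Trace:
`result = 84` → result = 84
`x = result % 8` → x = 4
`result = result // 8` → result = 10
`out = result ** 2 + x` → out = 104
So out = 104

Answer: 104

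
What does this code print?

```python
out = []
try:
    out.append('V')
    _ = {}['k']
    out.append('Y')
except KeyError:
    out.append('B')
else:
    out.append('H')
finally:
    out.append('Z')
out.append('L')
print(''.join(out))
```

Execution trace: 'V' (try body) → 'B' (except KeyError) → 'Z' (finally) → 'L' (after the try/except). Output: VBZL

Answer: VBZL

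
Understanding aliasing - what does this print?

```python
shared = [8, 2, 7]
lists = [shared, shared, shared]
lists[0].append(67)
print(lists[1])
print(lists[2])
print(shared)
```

Key concept: list of same reference.
Step by step:
`shared = [8, 2, 7]` → shared = [8, 2, 7]
`lists = [shared, shared, shared]` → lists = [[8, 2, 7], [8, 2, 7], [8, 2, 7]]
`lists[0].append(67)` → shared = [8, 2, 7, 67]; lists = [[8, 2, 7, 67], [8, 2, 7, 67], [8, 2, 7, 67]]
`print(lists[1])` → prints [8, 2, 7, 67]
`print(lists[2])` → prints [8, 2, 7, 67]
`print(shared)` → prints [8, 2, 7, 67]

Answer:
[8, 2, 7, 67]
[8, 2, 7, 67]
[8, 2, 7, 67]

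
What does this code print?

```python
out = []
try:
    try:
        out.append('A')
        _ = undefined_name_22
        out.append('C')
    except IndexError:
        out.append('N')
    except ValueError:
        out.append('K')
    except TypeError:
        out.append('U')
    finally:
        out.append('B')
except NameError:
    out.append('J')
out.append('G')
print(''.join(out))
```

Execution trace: 'A' (try body) → 'B' (finally) → 'J' (outer except NameError) → 'G' (after the try/except). Output: ABJG

Answer: ABJG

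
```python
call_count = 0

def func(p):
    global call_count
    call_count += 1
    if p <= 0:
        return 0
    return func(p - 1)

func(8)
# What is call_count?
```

Linear recursion stepping by 1: 9 calls from p=8 down to ≤0.

Answer: 9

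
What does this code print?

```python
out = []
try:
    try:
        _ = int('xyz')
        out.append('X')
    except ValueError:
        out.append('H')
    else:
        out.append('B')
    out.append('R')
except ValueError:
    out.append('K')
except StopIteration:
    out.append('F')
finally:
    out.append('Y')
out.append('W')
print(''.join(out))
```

Execution trace: 'H' (inner except ValueError) → 'R' (try body, no exception) → 'Y' (finally) → 'W' (after the try/except). Output: HRYW

Answer: HRYW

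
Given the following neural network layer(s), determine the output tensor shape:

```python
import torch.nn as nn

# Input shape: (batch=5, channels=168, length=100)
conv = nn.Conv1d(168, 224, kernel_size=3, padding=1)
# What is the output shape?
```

Input: (5, 168, 100) -> Output: (5, 224, 100)

Answer: (5, 224, 100)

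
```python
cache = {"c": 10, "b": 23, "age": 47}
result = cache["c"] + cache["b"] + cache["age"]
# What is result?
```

Trace:
`cache = {"c": 10, "b": 23, "age": 47}` → cache = {'c': 10, 'b': 23, 'age': 47}
`result = cache["c"] + cache["b"] + cache["age"]` → result = 80
So result = 80

Answer: 80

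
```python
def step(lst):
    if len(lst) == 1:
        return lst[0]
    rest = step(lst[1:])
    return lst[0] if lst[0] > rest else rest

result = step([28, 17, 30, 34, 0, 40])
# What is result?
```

Recursive max over [28, 17, 30, 34, 0, 40] = 40

Answer: 40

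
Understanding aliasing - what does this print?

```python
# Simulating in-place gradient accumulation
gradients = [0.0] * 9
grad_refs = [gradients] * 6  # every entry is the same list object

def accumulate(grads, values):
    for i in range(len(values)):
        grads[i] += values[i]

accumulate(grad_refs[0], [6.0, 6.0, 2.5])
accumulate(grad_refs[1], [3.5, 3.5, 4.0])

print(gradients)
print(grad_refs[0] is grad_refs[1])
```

Key concept: gradient accumulation aliasing.
Step by step:
`gradients = [0.0] * 9` → gradients = [0.0, 0.0, 0.0, 0.0, 0.0, 0.0, 0.0, 0.0, 0.0]
`grad_refs = [gradients] * 6` → grad_refs = [[0.0, 0.0, 0.0, 0.0, 0.0, 0.0, 0.0, 0.0, 0.0], [0.0, 0.0, 0.0, 0.0, 0.0, 0.0, 0.0, 0.0, 0.0], [0.0, 0.0, 0.0, 0.0, 0.0, 0.0, 0.0, 0.0, 0.0], [0.0, 0.0, 0.0, 0.0, 0.0, 0.0, 0.0, 0.0, 0.0], [0.0, 0.0, 0.0, 0.0, 0.0, 0.0, 0.0, 0.0, 0.0], [0.0, 0.0, 0.0, 0.0, 0.0, 0.0, 0.0, 0.0, 0.0]]
`accumulate(grad_refs[0], [6.0, 6.0, 2.5])` → gradients = [6.0, 6.0, 2.5, 0.0, 0.0, 0.0, 0.0, 0.0, 0.0]; grad_refs = [[6.0, 6.0, 2.5, 0.0, 0.0, 0.0, 0.0, 0.0, 0.0], [6.0, 6.0, 2.5, 0.0, 0.0, 0.0, 0.0, 0.0, 0.0], [6.0, 6.0, 2.5, 0.0, 0.0, 0.0, 0.0, 0.0, 0.0], [6.0, 6.0, 2.5, 0.0, 0.0, 0.0, 0.0, 0.0, 0.0], [6.0, 6.0, 2.5, 0.0, 0.0, 0.0, 0.0, 0.0, 0.0], [6.0, 6.0, 2.5, 0.0, 0.0, 0.0, 0.0, 0.0, 0.0]]
`accumulate(grad_refs[1], [3.5, 3.5, 4.0])` → gradients = [9.5, 9.5, 6.5, 0.0, 0.0, 0.0, 0.0, 0.0, 0.0]; grad_refs = [[9.5, 9.5, 6.5, 0.0, 0.0, 0.0, 0.0, 0.0, 0.0], [9.5, 9.5, 6.5, 0.0, 0.0, 0.0, 0.0, 0.0, 0.0], [9.5, 9.5, 6.5, 0.0, 0.0, 0.0, 0.0, 0.0, 0.0], [9.5, 9.5, 6.5, 0.0, 0.0, 0.0, 0.0, 0.0, 0.0], [9.5, 9.5, 6.5, 0.0, 0.0, 0.0, 0.0, 0.0, 0.0], [9.5, 9.5, 6.5, 0.0, 0.0, 0.0, 0.0, 0.0, 0.0]]
`print(gradients)` → prints [9.5, 9.5, 6.5, 0.0, 0.0, 0.0, 0.0, 0.0, 0.0]
`print(grad_refs[0] is grad_refs[1])` → prints True

Answer:
[9.5, 9.5, 6.5, 0.0, 0.0, 0.0, 0.0, 0.0, 0.0]
True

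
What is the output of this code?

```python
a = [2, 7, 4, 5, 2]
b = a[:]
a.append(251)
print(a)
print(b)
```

Key concept: slice [:] creates copy.
Step by step:
`a = [2, 7, 4, 5, 2]` → a = [2, 7, 4, 5, 2]
`b = a[:]` → b = [2, 7, 4, 5, 2]
`a.append(251)` → a = [2, 7, 4, 5, 2, 251]
`print(a)` → prints [2, 7, 4, 5, 2, 251]
`print(b)` → prints [2, 7, 4, 5, 2]

Answer:
[2, 7, 4, 5, 2, 251]
[2, 7, 4, 5, 2]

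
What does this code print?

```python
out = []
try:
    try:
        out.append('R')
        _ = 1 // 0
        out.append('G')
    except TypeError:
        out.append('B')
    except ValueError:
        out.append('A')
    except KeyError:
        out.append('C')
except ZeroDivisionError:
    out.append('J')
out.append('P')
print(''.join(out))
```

Execution trace: 'R' (try body) → 'J' (outer except ZeroDivisionError) → 'P' (after the try/except). Output: RJP

Answer: RJP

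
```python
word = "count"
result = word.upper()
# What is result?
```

Trace:
`word = "count"` → word = 'count'
`result = word.upper()` → result = 'COUNT'
So result = 'COUNT'

Answer: 'COUNT'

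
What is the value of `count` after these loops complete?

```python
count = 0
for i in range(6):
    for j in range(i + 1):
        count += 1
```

Triangle: 1 + 2 + ... + 6
`count` takes the values: 0 → 1 → 2 → 3 → 4 → 5 → 6 → 7 → 8 → 9 → 10 → 11 → 12 → 13 → 14 → 15 → 16 → 17 → 18 → 19 → 20 → 21

Answer: 21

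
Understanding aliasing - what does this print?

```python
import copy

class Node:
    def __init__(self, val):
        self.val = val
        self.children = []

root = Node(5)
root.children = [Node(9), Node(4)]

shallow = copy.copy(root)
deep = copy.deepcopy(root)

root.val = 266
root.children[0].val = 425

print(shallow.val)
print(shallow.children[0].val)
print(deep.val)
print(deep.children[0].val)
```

Key concept: deep copy with custom objects.
Step by step:
`root = Node(5)` → root = Node(val=5, children=[])
`root.children = [Node(9), Node(4)]` → root = Node(val=5, children=[Node(val=9, children=[]), Node(val=4, children=[])])
`shallow = copy.copy(root)` → shallow = Node(val=5, children=[Node(val=9, children=[]), Node(val=4, children=[])])
`deep = copy.deepcopy(root)` → deep = Node(val=5, children=[Node(val=9, children=[]), Node(val=4, children=[])])
`root.val = 266` → root = Node(val=266, children=[Node(val=9, children=[]), Node(val=4, children=[])])
`root.children[0].val = 425` → root = Node(val=266, children=[Node(val=425, children=[]), Node(val=4, children=[])]); shallow = Node(val=5, children=[Node(val=425, children=[]), Node(val=4, children=[])])
`print(shallow.val)` → prints 5
`print(shallow.children[0].val)` → prints 425
`print(deep.val)` → prints 5
`print(deep.children[0].val)` → prints 9

Answer:
5
425
5
9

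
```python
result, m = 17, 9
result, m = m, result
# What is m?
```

Trace:
`result, m = 17, 9` → result = 17; m = 9
`result, m = m, result` → result = 9; m = 17
So m = 17

Answer: 17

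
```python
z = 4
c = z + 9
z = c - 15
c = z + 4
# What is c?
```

Trace:
`z = 4` → z = 4
`c = z + 9` → c = 13
`z = c - 15` → z = -2
`c = z + 4` → c = 2
So c = 2

Answer: 2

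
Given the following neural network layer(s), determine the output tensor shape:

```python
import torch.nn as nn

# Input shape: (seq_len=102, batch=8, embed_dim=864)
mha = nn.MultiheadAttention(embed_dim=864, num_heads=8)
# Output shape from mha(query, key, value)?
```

Input: (102, 8, 864) -> Output: (102, 8, 864)

Answer: (102, 8, 864)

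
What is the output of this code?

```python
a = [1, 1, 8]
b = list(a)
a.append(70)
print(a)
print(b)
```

Key concept: list() constructor creates copy.
Step by step:
`a = [1, 1, 8]` → a = [1, 1, 8]
`b = list(a)` → b = [1, 1, 8]
`a.append(70)` → a = [1, 1, 8, 70]
`print(a)` → prints [1, 1, 8, 70]
`print(b)` → prints [1, 1, 8]

Answer:
[1, 1, 8, 70]
[1, 1, 8]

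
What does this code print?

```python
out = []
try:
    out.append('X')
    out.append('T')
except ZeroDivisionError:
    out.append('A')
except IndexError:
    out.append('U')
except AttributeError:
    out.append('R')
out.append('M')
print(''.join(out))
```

Execution trace: 'X' (try body) → 'T' (try body, no exception) → 'M' (after the try/except). Output: XTM

Answer: XTM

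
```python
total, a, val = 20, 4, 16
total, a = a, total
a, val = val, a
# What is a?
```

Trace:
`total, a, val = 20, 4, 16` → total = 20; a = 4; val = 16
`total, a = a, total` → total = 4; a = 20
`a, val = val, a` → a = 16; val = 20
So a = 16

Answer: 16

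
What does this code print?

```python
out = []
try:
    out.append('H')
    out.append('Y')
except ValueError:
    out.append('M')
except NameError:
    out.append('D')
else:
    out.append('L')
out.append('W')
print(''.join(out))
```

Execution trace: 'H' (try body) → 'Y' (try body, no exception) → 'L' (else) → 'W' (after the try/except). Output: HYLW

Answer: HYLW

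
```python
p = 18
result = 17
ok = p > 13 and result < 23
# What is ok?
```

Trace:
`p = 18` → p = 18
`result = 17` → result = 17
`ok = p > 13 and result < 23` → ok = True
So ok = True

Answer: True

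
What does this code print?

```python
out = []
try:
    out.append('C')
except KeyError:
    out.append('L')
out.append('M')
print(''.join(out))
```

Execution trace: 'C' (try body, no exception) → 'M' (after the try/except). Output: CM

Answer: CM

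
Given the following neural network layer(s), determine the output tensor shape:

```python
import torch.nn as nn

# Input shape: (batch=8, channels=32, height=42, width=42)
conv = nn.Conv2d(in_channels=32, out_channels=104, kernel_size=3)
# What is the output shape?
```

Input: (8, 32, 42, 42) -> Output: (8, 104, 40, 40)

Answer: (8, 104, 40, 40)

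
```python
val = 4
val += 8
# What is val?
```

Trace:
`val = 4` → val = 4
`val += 8` → val = 12
So val = 12

Answer: 12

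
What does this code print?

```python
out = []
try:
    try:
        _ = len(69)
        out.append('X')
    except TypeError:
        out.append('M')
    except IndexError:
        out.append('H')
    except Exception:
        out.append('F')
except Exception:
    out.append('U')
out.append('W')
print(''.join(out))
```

Execution trace: 'M' (inner except TypeError) → 'W' (after the try/except). Output: MW

Answer: MW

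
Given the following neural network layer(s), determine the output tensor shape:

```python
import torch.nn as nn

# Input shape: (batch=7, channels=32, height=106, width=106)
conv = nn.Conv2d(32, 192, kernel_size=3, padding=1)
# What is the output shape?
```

Input: (7, 32, 106, 106) -> Output: (7, 192, 106, 106)

Answer: (7, 192, 106, 106)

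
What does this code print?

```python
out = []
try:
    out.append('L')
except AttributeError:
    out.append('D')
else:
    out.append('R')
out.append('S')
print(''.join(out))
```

Execution trace: 'L' (try body, no exception) → 'R' (else) → 'S' (after the try/except). Output: LRS

Answer: LRS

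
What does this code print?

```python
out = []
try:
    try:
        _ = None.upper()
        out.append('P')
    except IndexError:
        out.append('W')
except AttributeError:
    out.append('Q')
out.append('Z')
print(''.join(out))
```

Execution trace: 'Q' (outer except AttributeError) → 'Z' (after the try/except). Output: QZ

Answer: QZ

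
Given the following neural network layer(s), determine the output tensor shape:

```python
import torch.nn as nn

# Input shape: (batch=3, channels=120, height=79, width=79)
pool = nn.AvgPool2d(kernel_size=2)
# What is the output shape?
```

Input: (3, 120, 79, 79) -> Output: (3, 120, 39, 39)

Answer: (3, 120, 39, 39)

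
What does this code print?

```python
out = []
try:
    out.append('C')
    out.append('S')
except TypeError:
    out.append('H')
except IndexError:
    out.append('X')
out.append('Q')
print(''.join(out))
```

Execution trace: 'C' (try body) → 'S' (try body, no exception) → 'Q' (after the try/except). Output: CSQ

Answer: CSQ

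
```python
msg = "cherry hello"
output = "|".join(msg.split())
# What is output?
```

Trace:
`msg = "cherry hello"` → msg = 'cherry hello'
`output = "|".join(msg.split())` → output = 'cherry|hello'
So output = 'cherry|hello'

Answer: 'cherry|hello'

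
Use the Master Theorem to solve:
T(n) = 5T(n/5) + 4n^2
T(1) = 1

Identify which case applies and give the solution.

a=5, b=5, f(n)=4n^2. log_5(5) = 1. Since c=2 > 1 and the regularity condition holds (5(n/5)^2 = (5/5^2)n^2 with 5/5^2 < 1), Case 3 applies: T(n) = Θ(f(n)) = O(n^2).

Answer: O(n^2) - Case 3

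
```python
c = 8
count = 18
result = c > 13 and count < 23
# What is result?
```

Trace:
`c = 8` → c = 8
`count = 18` → count = 18
`result = c > 13 and count < 23` → result = False
So result = False

Answer: False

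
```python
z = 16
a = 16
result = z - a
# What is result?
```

Trace:
`z = 16` → z = 16
`a = 16` → a = 16
`result = z - a` → result = 0
So result = 0

Answer: 0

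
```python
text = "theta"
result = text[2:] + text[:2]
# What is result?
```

Trace:
`text = "theta"` → text = 'theta'
`result = text[2:] + text[:2]` → result = 'etath'
So result = 'etath'

Answer: 'etath'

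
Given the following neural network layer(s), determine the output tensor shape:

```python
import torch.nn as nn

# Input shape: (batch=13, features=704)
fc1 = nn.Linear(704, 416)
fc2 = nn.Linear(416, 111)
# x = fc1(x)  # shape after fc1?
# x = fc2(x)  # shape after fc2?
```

Input: (13, 704) -> after fc1: (13, 416) -> Output: (13, 111)

Answer: (13, 111)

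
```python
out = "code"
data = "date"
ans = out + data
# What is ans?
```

Trace:
`out = "code"` → out = 'code'
`data = "date"` → data = 'date'
`ans = out + data` → ans = 'codedate'
So ans = 'codedate'

Answer: 'codedate'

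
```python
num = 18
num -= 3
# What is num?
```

Trace:
`num = 18` → num = 18
`num -= 3` → num = 15
So num = 15

Answer: 15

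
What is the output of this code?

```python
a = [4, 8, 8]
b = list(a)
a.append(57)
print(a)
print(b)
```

Key concept: list() constructor creates copy.
Step by step:
`a = [4, 8, 8]` → a = [4, 8, 8]
`b = list(a)` → b = [4, 8, 8]
`a.append(57)` → a = [4, 8, 8, 57]
`print(a)` → prints [4, 8, 8, 57]
`print(b)` → prints [4, 8, 8]

Answer:
[4, 8, 8, 57]
[4, 8, 8]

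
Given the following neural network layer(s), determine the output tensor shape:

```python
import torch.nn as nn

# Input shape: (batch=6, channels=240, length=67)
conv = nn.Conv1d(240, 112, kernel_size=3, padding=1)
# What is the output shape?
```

Input: (6, 240, 67) -> Output: (6, 112, 67)

Answer: (6, 112, 67)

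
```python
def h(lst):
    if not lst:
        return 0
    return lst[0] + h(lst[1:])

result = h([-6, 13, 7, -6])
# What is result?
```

(-6) + 13 + 7 + (-6) + 0 = 8

Answer: 8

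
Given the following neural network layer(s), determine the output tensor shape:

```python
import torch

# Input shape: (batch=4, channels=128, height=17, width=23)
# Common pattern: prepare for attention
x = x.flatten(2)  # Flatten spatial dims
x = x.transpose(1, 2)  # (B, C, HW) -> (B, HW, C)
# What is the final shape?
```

Input: (4, 128, 17, 23) -> after flatten(2): (4, 128, 391) -> Output: (4, 391, 128)

Answer: (4, 391, 128)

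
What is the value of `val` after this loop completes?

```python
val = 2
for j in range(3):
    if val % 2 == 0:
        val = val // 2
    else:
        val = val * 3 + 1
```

Collatz-style transformation from 2
`val` takes the values: 2 → 1 → 4 → 2

Answer: 2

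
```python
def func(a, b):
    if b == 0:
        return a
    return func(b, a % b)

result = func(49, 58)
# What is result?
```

func(49, 58) -> func(58, 49) -> func(49, 9) -> func(9, 4) -> func(4, 1) -> func(1, 0) -> 1

Answer: 1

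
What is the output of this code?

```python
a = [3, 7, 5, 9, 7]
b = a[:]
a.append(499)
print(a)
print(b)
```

Key concept: slice [:] creates copy.
Step by step:
`a = [3, 7, 5, 9, 7]` → a = [3, 7, 5, 9, 7]
`b = a[:]` → b = [3, 7, 5, 9, 7]
`a.append(499)` → a = [3, 7, 5, 9, 7, 499]
`print(a)` → prints [3, 7, 5, 9, 7, 499]
`print(b)` → prints [3, 7, 5, 9, 7]

Answer:
[3, 7, 5, 9, 7, 499]
[3, 7, 5, 9, 7]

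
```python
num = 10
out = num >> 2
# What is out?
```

Trace:
`num = 10` → num = 10
`out = num >> 2` → out = 2
So out = 2

Answer: 2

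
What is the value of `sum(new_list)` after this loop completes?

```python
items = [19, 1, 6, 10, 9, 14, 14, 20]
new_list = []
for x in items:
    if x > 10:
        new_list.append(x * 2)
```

Sum of doubled values > 10
`new_list` takes the values: [] → [38] → [38, 28] → [38, 28, 28] → [38, 28, 28, 40]
So `sum(new_list)` = 134

Answer: 134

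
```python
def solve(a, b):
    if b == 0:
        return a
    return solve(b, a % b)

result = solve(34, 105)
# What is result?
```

solve(34, 105) -> solve(105, 34) -> solve(34, 3) -> solve(3, 1) -> solve(1, 0) -> 1

Answer: 1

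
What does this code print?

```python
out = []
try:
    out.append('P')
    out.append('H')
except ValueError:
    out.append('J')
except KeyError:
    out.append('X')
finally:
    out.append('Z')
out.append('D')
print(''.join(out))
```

Execution trace: 'P' (try body) → 'H' (try body, no exception) → 'Z' (finally) → 'D' (after the try/except). Output: PHZD

Answer: PHZD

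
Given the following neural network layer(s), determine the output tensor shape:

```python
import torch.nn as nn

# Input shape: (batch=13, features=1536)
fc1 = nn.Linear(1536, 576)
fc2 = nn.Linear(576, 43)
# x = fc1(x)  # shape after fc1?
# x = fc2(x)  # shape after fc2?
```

Input: (13, 1536) -> after fc1: (13, 576) -> Output: (13, 43)

Answer: (13, 43)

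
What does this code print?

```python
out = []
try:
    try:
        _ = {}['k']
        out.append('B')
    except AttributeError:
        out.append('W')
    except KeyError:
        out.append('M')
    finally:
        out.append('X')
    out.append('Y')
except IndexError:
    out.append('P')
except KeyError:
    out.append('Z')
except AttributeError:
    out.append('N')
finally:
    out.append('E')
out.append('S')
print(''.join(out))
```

Execution trace: 'M' (inner except KeyError) → 'X' (inner finally) → 'Y' (try body, no exception) → 'E' (finally) → 'S' (after the try/except). Output: MXYES

Answer: MXYES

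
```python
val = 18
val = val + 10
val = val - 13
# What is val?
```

Trace:
`val = 18` → val = 18
`val = val + 10` → val = 28
`val = val - 13` → val = 15
So val = 15

Answer: 15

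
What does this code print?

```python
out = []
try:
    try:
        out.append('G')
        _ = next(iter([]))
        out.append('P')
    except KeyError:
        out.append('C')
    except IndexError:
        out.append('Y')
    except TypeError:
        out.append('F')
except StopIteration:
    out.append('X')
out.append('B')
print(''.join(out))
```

Execution trace: 'G' (try body) → 'X' (outer except StopIteration) → 'B' (after the try/except). Output: GXB

Answer: GXB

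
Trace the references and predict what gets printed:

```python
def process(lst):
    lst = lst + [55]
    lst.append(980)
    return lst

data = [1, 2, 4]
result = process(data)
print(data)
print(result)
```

Key concept: rebinding parameter vs mutation.
Step by step:
`data = [1, 2, 4]` → data = [1, 2, 4]
`result = process(data)` → result = [1, 2, 4, 55, 980]
`print(data)` → prints [1, 2, 4]
`print(result)` → prints [1, 2, 4, 55, 980]

Answer:
[1, 2, 4]
[1, 2, 4, 55, 980]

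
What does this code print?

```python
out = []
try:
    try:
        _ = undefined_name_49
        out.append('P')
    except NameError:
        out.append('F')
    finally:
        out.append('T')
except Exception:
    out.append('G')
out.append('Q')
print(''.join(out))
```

Execution trace: 'F' (inner except NameError) → 'T' (inner finally) → 'Q' (after the try/except). Output: FTQ

Answer: FTQ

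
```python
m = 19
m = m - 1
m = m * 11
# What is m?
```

Trace:
`m = 19` → m = 19
`m = m - 1` → m = 18
`m = m * 11` → m = 198
So m = 198

Answer: 198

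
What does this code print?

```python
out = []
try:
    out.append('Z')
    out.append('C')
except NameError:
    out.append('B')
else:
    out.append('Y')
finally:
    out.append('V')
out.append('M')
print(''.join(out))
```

Execution trace: 'Z' (try body) → 'C' (try body, no exception) → 'Y' (else) → 'V' (finally) → 'M' (after the try/except). Output: ZCYVM

Answer: ZCYVM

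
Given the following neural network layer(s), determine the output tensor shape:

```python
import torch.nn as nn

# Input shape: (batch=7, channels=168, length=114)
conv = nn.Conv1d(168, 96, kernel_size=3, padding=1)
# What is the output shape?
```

Input: (7, 168, 114) -> Output: (7, 96, 114)

Answer: (7, 96, 114)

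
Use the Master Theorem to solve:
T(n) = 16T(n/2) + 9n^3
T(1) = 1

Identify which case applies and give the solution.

a=16, b=2, f(n)=9n^3. log_2(16) = 4. Since c=3 < 4, Case 1 applies: T(n) = Θ(n^log_b(a)) = O(n^4).

Answer: O(n^4) - Case 1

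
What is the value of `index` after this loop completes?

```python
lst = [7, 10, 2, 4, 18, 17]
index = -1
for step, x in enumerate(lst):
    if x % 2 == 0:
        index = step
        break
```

First even number index in [7, 10, 2, 4, 18, 17]
`index` takes the values: -1 → 1

Answer: 1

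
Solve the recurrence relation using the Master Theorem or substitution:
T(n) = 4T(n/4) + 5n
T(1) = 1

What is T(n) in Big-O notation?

By Master Theorem: a=4, b=4, f(n)=5n. Since log_4(4) = 1 and f(n) = Θ(n^1), Case 2 applies. T(n) = O(n log n).

Answer: O(n log n)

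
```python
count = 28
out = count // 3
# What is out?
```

Trace:
`count = 28` → count = 28
`out = count // 3` → out = 9
So out = 9

Answer: 9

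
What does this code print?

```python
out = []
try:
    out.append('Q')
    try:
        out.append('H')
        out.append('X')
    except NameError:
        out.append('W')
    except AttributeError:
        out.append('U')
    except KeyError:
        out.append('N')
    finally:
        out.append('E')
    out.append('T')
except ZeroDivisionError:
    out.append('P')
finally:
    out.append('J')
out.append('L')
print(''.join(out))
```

Execution trace: 'Q' (try body) → 'H' (inner try body) → 'X' (inner try body, no exception) → 'E' (inner finally) → 'T' (try body, no exception) → 'J' (finally) → 'L' (after the try/except). Output: QHXETJL

Answer: QHXETJL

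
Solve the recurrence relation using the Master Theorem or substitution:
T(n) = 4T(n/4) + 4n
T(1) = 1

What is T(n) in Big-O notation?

By Master Theorem: a=4, b=4, f(n)=4n. Since log_4(4) = 1 and f(n) = Θ(n^1), Case 2 applies. T(n) = O(n log n).

Answer: O(n log n)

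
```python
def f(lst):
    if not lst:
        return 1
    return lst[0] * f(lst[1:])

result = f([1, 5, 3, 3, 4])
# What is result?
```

Product over [1, 5, 3, 3, 4] = 1 * 5 * 3 * 3 * 4 = 180

Answer: 180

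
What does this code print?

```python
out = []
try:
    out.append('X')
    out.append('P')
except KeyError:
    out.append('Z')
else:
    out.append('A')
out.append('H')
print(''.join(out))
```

Execution trace: 'X' (try body) → 'P' (try body, no exception) → 'A' (else) → 'H' (after the try/except). Output: XPAH

Answer: XPAH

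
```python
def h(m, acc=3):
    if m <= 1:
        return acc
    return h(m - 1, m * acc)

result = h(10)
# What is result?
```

Accumulator trace (n, acc): (10, 3) -> (9, 30) -> (8, 270) -> (7, 2160) -> (6, 15120) -> (5, 90720) -> (4, 453600) -> (3, 1814400) -> (2, 5443200) -> (1, 10886400) -> return 10886400

Answer: 10886400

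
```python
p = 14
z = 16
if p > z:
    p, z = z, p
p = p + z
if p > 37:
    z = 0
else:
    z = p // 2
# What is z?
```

Trace:
`p = 14` → p = 14
`z = 16` → z = 16
`if p > z: ...` → p > z is False → no variable changes
`p = p + z` → p = 30
`if p > 37: ...` → p > 37 is False, take else branch → z = 15
So z = 15

Answer: 15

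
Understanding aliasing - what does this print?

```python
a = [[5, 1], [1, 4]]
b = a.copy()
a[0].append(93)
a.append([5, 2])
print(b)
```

Key concept: shallow copy with nested lists.
Step by step:
`a = [[5, 1], [1, 4]]` → a = [[5, 1], [1, 4]]
`b = a.copy()` → b = [[5, 1], [1, 4]]
`a[0].append(93)` → a = [[5, 1, 93], [1, 4]]; b = [[5, 1, 93], [1, 4]]
`a.append([5, 2])` → a = [[5, 1, 93], [1, 4], [5, 2]]
`print(b)` → prints [[5, 1, 93], [1, 4]]

Answer: [[5, 1, 93], [1, 4]]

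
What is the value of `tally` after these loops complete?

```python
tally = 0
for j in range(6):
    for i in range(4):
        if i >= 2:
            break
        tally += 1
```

Inner breaks at 2, outer runs 6 times
`tally` takes the values: 0 → 1 → 2 → 3 → 4 → 5 → 6 → 7 → 8 → 9 → 10 → 11 → 12

Answer: 12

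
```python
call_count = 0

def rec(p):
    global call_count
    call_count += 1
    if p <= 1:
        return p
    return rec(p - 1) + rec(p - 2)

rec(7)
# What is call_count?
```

Calls(p) = 1 + Calls(p-1) + Calls(p-2); Calls(0)=Calls(1)=1. For p=7 this gives 41.

Answer: 41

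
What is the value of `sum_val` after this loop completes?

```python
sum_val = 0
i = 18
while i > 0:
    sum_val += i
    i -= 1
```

Sum 18 down to 1
`sum_val` takes the values: 0 → 18 → 35 → 51 → 66 → 80 → 93 → 105 → 116 → 126 → 135 → 143 → 150 → 156 → 161 → 165 → 168 → 170 → 171

Answer: 171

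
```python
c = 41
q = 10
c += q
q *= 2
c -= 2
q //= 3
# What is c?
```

Trace:
`c = 41` → c = 41
`q = 10` → q = 10
`c += q` → c = 51
`q *= 2` → q = 20
`c -= 2` → c = 49
`q //= 3` → q = 6
So c = 49

Answer: 49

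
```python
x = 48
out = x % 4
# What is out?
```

Trace:
`x = 48` → x = 48
`out = x % 4` → out = 0
So out = 0

Answer: 0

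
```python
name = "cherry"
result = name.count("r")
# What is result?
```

Trace:
`name = "cherry"` → name = 'cherry'
`result = name.count("r")` → result = 2
So result = 2

Answer: 2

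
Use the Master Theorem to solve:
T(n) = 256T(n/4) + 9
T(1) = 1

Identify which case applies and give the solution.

a=256, b=4, f(n)=9. log_4(256) = 4. Since c=0 < 4, Case 1 applies: T(n) = Θ(n^log_b(a)) = O(n^4).

Answer: O(n^4) - Case 1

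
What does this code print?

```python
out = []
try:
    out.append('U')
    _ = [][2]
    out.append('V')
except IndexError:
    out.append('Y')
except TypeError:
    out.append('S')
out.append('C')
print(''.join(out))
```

Execution trace: 'U' (try body) → 'Y' (except IndexError) → 'C' (after the try/except). Output: UYC

Answer: UYC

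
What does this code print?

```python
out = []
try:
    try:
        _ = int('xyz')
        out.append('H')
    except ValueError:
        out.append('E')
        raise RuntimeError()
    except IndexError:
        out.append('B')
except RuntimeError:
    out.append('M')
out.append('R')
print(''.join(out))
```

Execution trace: 'E' (inner except ValueError) → 'M' (outer except RuntimeError) → 'R' (after the try/except). Output: EMR

Answer: EMR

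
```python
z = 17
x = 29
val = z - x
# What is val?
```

Trace:
`z = 17` → z = 17
`x = 29` → x = 29
`val = z - x` → val = -12
So val = -12

Answer: -12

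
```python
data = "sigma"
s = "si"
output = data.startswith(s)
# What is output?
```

Trace:
`data = "sigma"` → data = 'sigma'
`s = "si"` → s = 'si'
`output = data.startswith(s)` → output = True
So output = True

Answer: True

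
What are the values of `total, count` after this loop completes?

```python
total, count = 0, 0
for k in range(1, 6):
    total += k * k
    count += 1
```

Sum of squares and count
`total, count` takes the values: (0, 0) → (1, 0) → (1, 1) → (5, 1) → (5, 2) → (14, 2) → (14, 3) → (30, 3) → (30, 4) → (55, 4) → (55, 5)

Answer: 55, 5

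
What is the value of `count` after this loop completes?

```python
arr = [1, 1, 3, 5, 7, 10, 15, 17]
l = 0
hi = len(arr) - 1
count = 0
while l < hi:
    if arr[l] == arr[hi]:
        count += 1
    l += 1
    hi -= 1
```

Count matching pairs from ends
`count` takes the values: 0

Answer: 0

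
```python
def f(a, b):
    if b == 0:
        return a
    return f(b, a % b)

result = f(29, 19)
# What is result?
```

f(29, 19) -> f(19, 10) -> f(10, 9) -> f(9, 1) -> f(1, 0) -> 1

Answer: 1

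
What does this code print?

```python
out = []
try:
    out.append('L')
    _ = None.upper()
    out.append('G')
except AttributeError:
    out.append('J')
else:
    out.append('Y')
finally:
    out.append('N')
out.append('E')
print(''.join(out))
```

Execution trace: 'L' (try body) → 'J' (except AttributeError) → 'N' (finally) → 'E' (after the try/except). Output: LJNE

Answer: LJNE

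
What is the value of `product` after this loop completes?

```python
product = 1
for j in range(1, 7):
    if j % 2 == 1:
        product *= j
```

Product of odd numbers 1 to 6
`product` takes the values: 1 → 3 → 15

Answer: 15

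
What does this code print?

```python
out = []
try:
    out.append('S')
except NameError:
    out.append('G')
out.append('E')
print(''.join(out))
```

Execution trace: 'S' (try body, no exception) → 'E' (after the try/except). Output: SE

Answer: SE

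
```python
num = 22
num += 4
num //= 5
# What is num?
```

Trace:
`num = 22` → num = 22
`num += 4` → num = 26
`num //= 5` → num = 5
So num = 5

Answer: 5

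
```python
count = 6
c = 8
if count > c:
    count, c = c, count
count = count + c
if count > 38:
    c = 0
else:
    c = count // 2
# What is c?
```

Trace:
`count = 6` → count = 6
`c = 8` → c = 8
`if count > c: ...` → count > c is False → no variable changes
`count = count + c` → count = 14
`if count > 38: ...` → count > 38 is False, take else branch → c = 7
So c = 7

Answer: 7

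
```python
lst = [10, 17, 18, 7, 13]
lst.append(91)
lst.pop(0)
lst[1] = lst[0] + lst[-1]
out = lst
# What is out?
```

Trace:
`lst = [10, 17, 18, 7, 13]` → lst = [10, 17, 18, 7, 13]
`lst.append(91)` → lst = [10, 17, 18, 7, 13, 91]
`lst.pop(0)` → lst = [17, 18, 7, 13, 91]
`lst[1] = lst[0] + lst[-1]` → lst = [17, 108, 7, 13, 91]
`out = lst` → out = [17, 108, 7, 13, 91]
So out = [17, 108, 7, 13, 91]

Answer: [17, 108, 7, 13, 91]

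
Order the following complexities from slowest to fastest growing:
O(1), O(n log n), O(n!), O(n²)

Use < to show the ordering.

Ordered by growth rate: O(1) < O(n log n) < O(n²) < O(n!)

Answer: O(1) < O(n log n) < O(n²) < O(n!)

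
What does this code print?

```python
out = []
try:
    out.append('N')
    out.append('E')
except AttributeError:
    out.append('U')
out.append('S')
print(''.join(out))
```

Execution trace: 'N' (try body) → 'E' (try body, no exception) → 'S' (after the try/except). Output: NES

Answer: NES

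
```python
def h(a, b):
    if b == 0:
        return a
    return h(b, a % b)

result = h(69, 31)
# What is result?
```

h(69, 31) -> h(31, 7) -> h(7, 3) -> h(3, 1) -> h(1, 0) -> 1

Answer: 1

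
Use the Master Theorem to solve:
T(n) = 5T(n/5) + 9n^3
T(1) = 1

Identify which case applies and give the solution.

a=5, b=5, f(n)=9n^3. log_5(5) = 1. Since c=3 > 1 and the regularity condition holds (5(n/5)^3 = (5/5^3)n^3 with 5/5^3 < 1), Case 3 applies: T(n) = Θ(f(n)) = O(n^3).

Answer: O(n^3) - Case 3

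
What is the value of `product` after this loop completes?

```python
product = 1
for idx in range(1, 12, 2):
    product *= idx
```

Product of 1, 3, 5, ... up to 11
`product` takes the values: 1 → 3 → 15 → 105 → 945 → 10395

Answer: 10395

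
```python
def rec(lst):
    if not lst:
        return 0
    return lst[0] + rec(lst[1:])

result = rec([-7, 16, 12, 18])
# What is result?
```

(-7) + 16 + 12 + 18 + 0 = 39

Answer: 39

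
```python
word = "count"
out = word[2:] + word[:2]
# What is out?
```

Trace:
`word = "count"` → word = 'count'
`out = word[2:] + word[:2]` → out = 'untco'
So out = 'untco'

Answer: 'untco'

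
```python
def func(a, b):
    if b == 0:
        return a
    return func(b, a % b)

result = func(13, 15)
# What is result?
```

func(13, 15) -> func(15, 13) -> func(13, 2) -> func(2, 1) -> func(1, 0) -> 1

Answer: 1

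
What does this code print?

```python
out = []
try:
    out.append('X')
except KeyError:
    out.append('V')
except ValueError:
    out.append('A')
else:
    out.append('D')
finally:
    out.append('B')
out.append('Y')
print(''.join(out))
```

Execution trace: 'X' (try body, no exception) → 'D' (else) → 'B' (finally) → 'Y' (after the try/except). Output: XDBY

Answer: XDBY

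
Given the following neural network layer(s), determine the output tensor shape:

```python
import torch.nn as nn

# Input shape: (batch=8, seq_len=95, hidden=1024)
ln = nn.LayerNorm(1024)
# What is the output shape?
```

Input: (8, 95, 1024) -> Output: (8, 95, 1024)

Answer: (8, 95, 1024)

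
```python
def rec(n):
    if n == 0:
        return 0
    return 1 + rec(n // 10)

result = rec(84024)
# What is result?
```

Count of digits of 84024: 5

Answer: 5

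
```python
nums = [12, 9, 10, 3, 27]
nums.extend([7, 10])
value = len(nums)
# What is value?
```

Trace:
`nums = [12, 9, 10, 3, 27]` → nums = [12, 9, 10, 3, 27]
`nums.extend([7, 10])` → nums = [12, 9, 10, 3, 27, 7, 10]
`value = len(nums)` → value = 7
So value = 7

Answer: 7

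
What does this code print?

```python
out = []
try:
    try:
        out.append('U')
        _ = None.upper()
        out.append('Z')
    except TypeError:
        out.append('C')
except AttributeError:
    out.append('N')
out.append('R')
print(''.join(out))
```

Execution trace: 'U' (try body) → 'N' (outer except AttributeError) → 'R' (after the try/except). Output: UNR

Answer: UNR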